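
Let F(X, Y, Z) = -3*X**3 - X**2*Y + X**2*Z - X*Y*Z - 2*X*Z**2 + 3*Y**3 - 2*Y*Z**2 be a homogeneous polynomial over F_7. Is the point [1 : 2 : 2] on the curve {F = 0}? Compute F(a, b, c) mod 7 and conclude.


F(1,2,2) ≡ 0 (mod 7); P is on the curve.

Evaluate F(1, 2, 2) term-by-term (mod 7).
  -3*X**3 ↦ -3·1·1·1 = -3
  -X**2*Y ↦ -1·1·2·1 = -2
  X**2*Z ↦ 1·1·1·2 = 2
  -X*Y*Z ↦ -1·1·2·2 = -4
  -2*X*Z**2 ↦ -2·1·1·4 = -8
  3*Y**3 ↦ 3·1·8·1 = 24
  -2*Y*Z**2 ↦ -2·1·2·4 = -16
Sum: F(1, 2, 2) = (-3) + (-2) + (2) + (-4) + (-8) + (24) + (-16) = -7.
Reducing mod 7: -7 ≡ 0 (mod 7).
Since F(a, b, c) ≡ 0 (mod 7), P lies on the curve.


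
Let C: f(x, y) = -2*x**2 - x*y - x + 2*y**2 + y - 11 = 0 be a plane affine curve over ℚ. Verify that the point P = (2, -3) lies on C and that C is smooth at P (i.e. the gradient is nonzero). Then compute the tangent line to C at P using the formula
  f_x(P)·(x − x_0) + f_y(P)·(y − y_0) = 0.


Tangent line at P: -6*x - 13*y - 27 = 0.

Step 1: f(2, -3) = 0, so P lies on C.
Step 2: partial derivatives
  f_x(x, y) = -4*x - y - 1, f_y(x, y) = -x + 4*y + 1.
  f_x(P) = -6, f_y(P) = -13 (gradient nonzero, so P is smooth).
Step 3: tangent line at P: -6·(x − 2) + -13·(y − -3) = 0.
Expanding: -6*x - 13*y - 27 = 0.


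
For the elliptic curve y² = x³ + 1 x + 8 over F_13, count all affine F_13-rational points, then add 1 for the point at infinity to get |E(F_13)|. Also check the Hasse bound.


Affine points = {(1, 6), (1, 7), (3, 5), (3, 8), (6, 3), (6, 10), (10, 2), (10, 11)}; affine count = 8; |E(F_13)| = 9.

Discriminant check: Δ ∝ 4a³ + 27b² = 4·1³ + 27·8² = 4·1 + 27·64 ≡ 3 (mod 13). Nonzero ⇒ E is nonsingular.
For each x ∈ F_13, compute rhs = x³ + 1·x + 8 mod 13, then count y ∈ F_13 with y² ≡ rhs.
  x = 0: rhs = 8, matching y values: none (0 points).
  x = 1: rhs = 10, matching y values: 6, 7 (2 points).
  x = 2: rhs = 5, matching y values: none (0 points).
  x = 3: rhs = 12, matching y values: 5, 8 (2 points).
  x = 4: rhs = 11, matching y values: none (0 points).
  x = 5: rhs = 8, matching y values: none (0 points).
  x = 6: rhs = 9, matching y values: 3, 10 (2 points).
  x = 7: rhs = 7, matching y values: none (0 points).
  x = 8: rhs = 8, matching y values: none (0 points).
  x = 9: rhs = 5, matching y values: none (0 points).
  x = 10: rhs = 4, matching y values: 2, 11 (2 points).
  x = 11: rhs = 11, matching y values: none (0 points).
  x = 12: rhs = 6, matching y values: none (0 points).
Total affine count: 8.
Full point count |E(F_13)| = 8 + 1 = 9.
Hasse bound: |9 − (13+1)| = |-5| = 5 ≤ 2√13 ≈ 7.2111 ✓.


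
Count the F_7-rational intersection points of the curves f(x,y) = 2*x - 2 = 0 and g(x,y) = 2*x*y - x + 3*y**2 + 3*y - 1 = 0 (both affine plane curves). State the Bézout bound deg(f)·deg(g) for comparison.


Common zeros: {(1, 5)}; count = 1; Bézout bound = 2.

deg(f) = 1, deg(g) = 2, so Bézout bound = 2.
Scan x ∈ F_7. For each x, list the y ∈ F_7 with f(x, y) ≡ 0 and those with g(x, y) ≡ 0 (mod 7); the common zeros in that column are the intersection.
  x = 0: f ≡ 0 at y ∈ ∅; g ≡ 0 at y ∈ {3}; common: ∅.
  x = 1: f ≡ 0 at y ∈ {0, 1, 2, 3, 4, 5, 6}; g ≡ 0 at y ∈ {5}; common: {5}.
  x = 2: f ≡ 0 at y ∈ ∅; g ≡ 0 at y ∈ {1, 6}; common: ∅.
  x = 3: f ≡ 0 at y ∈ ∅; g ≡ 0 at y ∈ ∅; common: ∅.
  x = 4: f ≡ 0 at y ∈ ∅; g ≡ 0 at y ∈ ∅; common: ∅.
  x = 5: f ≡ 0 at y ∈ ∅; g ≡ 0 at y ∈ ∅; common: ∅.
  x = 6: f ≡ 0 at y ∈ ∅; g ≡ 0 at y ∈ {0, 2}; common: ∅.
Collecting: common zeros = {(1, 5)}, so the count is 1.
Comparison with the Bézout bound: 1 ≤ 2 = deg(f)·deg(g), as expected for curves with no common component (the affine F_7-count falls short of the bound because intersections may lie at infinity, over extension fields, or carry multiplicity).


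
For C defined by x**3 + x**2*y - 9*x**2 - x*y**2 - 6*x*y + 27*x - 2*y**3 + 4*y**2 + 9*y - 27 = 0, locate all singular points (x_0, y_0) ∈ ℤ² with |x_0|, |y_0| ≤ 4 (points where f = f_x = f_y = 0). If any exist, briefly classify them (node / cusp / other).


Singular points: {(3, 0)}; classification: cusp.

Compute partial derivatives:
  f_x = 3*x**2 + 2*x*y - 18*x - y**2 - 6*y + 27.
  f_y = x**2 - 2*x*y - 6*x - 6*y**2 + 8*y + 9.
Scan x_0 ∈ {−4, ..., 4}. For each x_0, f_y(x_0, y) is a polynomial in y; find its integer roots y ∈ {−4, ..., 4}, then test f_x and f at those candidates.
  x = -4: f_y(-4, y) = -6*y**2 + 16*y + 49; no integer root y with |y| ≤ 4.
  x = -3: f_y(-3, y) = -6*y**2 + 14*y + 36; no integer root y with |y| ≤ 4.
  x = -2: f_y(-2, y) = -6*y**2 + 12*y + 25; no integer root y with |y| ≤ 4.
  x = -1: f_y(-1, y) = -6*y**2 + 10*y + 16; vanishes at y ∈ {-1}. (-1, -1): f_x = 55 ≠ 0.
  x = 0: f_y(0, y) = -6*y**2 + 8*y + 9; no integer root y with |y| ≤ 4.
  x = 1: f_y(1, y) = -6*y**2 + 6*y + 4; no integer root y with |y| ≤ 4.
  x = 2: f_y(2, y) = -6*y**2 + 4*y + 1; no integer root y with |y| ≤ 4.
  x = 3: f_y(3, y) = -6*y**2 + 2*y; vanishes at y ∈ {0}. (3, 0): f_x = 0, f = 0 — SINGULAR.
  x = 4: f_y(4, y) = 1 - 6*y**2; no integer root y with |y| ≤ 4.
Only singular point on the grid: (3, 0).
Classify: substitute x = 3 + u, y = 0 + v and expand: f = u**3 + u**2*v - u*v**2 - 2*v**3 + v**2.
No constant or linear terms (consistent with a singular point). Quadratic part: v**2. Cubic part: u**3 + u**2*v - u*v**2 - 2*v**3.
The quadratic part v**2 is a perfect square, so there is a single (double) tangent line v = 0, i.e. y = 0. Restricting the cubic part to that line (v = 0) leaves u**3 ≠ 0, so f is not divisible by v and the branch is v² ≈ -u**3 to lowest order — this is a cusp.
Classification: cusp.


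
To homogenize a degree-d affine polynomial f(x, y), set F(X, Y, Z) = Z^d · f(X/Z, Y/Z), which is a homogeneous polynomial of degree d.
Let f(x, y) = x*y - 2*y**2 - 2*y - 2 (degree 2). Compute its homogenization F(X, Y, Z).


F(X, Y, Z) = X*Y - 2*Y**2 - 2*Y*Z - 2*Z**2

deg(f) = 2.
Substitute x = X/Z, y = Y/Z into f, then multiply by Z^2.
  monomial 1·x^1·y^1 ↦ 1·X^1·Y^1·Z^0.
  monomial -2·x^0·y^2 ↦ -2·X^0·Y^2·Z^0.
  monomial -2·x^0·y^1 ↦ -2·X^0·Y^1·Z^1.
  monomial -2·x^0·y^0 ↦ -2·X^0·Y^0·Z^2.
Collecting: F(X, Y, Z) = X*Y - 2*Y**2 - 2*Y*Z - 2*Z**2.


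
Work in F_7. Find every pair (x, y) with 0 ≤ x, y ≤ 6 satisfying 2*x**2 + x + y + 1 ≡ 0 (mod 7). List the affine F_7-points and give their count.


Affine F_7-points: {(0, 6), (1, 3), (2, 3), (3, 6), (4, 5), (5, 0), (6, 5)}; count = 7.

For each of the 49 pairs (x, y) ∈ F_7², evaluate f(x, y) mod 7. Record the zeros.
  x = 0: [0↦1, 1↦2, 2↦3, 3↦4, 4↦5, 5↦6, 6↦0]  zeros at y ∈ {6}
  x = 1: [0↦4, 1↦5, 2↦6, 3↦0, 4↦1, 5↦2, 6↦3]  zeros at y ∈ {3}
  x = 2: [0↦4, 1↦5, 2↦6, 3↦0, 4↦1, 5↦2, 6↦3]  zeros at y ∈ {3}
  x = 3: [0↦1, 1↦2, 2↦3, 3↦4, 4↦5, 5↦6, 6↦0]  zeros at y ∈ {6}
  x = 4: [0↦2, 1↦3, 2↦4, 3↦5, 4↦6, 5↦0, 6↦1]  zeros at y ∈ {5}
  x = 5: [0↦0, 1↦1, 2↦2, 3↦3, 4↦4, 5↦5, 6↦6]  zeros at y ∈ {0}
  x = 6: [0↦2, 1↦3, 2↦4, 3↦5, 4↦6, 5↦0, 6↦1]  zeros at y ∈ {5}
Collecting zeros: affine points = {(0, 6), (1, 3), (2, 3), (3, 6), (4, 5), (5, 0), (6, 5)}.
Total count |C(F_7)_aff| = 7.


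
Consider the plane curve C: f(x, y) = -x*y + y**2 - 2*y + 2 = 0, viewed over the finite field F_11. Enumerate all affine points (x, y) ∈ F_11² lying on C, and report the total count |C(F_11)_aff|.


Affine F_11-points: {(1, 1), (1, 2), (6, 9), (6, 10), (8, 4), (8, 6), (9, 3), (9, 8), (10, 5), (10, 7)}; count = 10.

For each of the 121 pairs (x, y) ∈ F_11², evaluate f(x, y) mod 11. Record the zeros.
  x = 0: [0↦2, 1↦1, 2↦2, 3↦5, 4↦10, 5↦6, 6↦4, 7↦4, 8↦6, 9↦10, 10↦5]  zeros at y ∈ ∅
  x = 1: [0↦2, 1↦0, 2↦0, 3↦2, 4↦6, 5↦1, 6↦9, 7↦8, 8↦9, 9↦1, 10↦6]  zeros at y ∈ {1, 2}
  x = 2: [0↦2, 1↦10, 2↦9, 3↦10, 4↦2, 5↦7, 6↦3, 7↦1, 8↦1, 9↦3, 10↦7]  zeros at y ∈ ∅
  x = 3: [0↦2, 1↦9, 2↦7, 3↦7, 4↦9, 5↦2, 6↦8, 7↦5, 8↦4, 9↦5, 10↦8]  zeros at y ∈ ∅
  x = 4: [0↦2, 1↦8, 2↦5, 3↦4, 4↦5, 5↦8, 6↦2, 7↦9, 8↦7, 9↦7, 10↦9]  zeros at y ∈ ∅
  x = 5: [0↦2, 1↦7, 2↦3, 3↦1, 4↦1, 5↦3, 6↦7, 7↦2, 8↦10, 9↦9, 10↦10]  zeros at y ∈ ∅
  x = 6: [0↦2, 1↦6, 2↦1, 3↦9, 4↦8, 5↦9, 6↦1, 7↦6, 8↦2, 9↦0, 10↦0]  zeros at y ∈ {9, 10}
  x = 7: [0↦2, 1↦5, 2↦10, 3↦6, 4↦4, 5↦4, 6↦6, 7↦10, 8↦5, 9↦2, 10↦1]  zeros at y ∈ ∅
  x = 8: [0↦2, 1↦4, 2↦8, 3↦3, 4↦0, 5↦10, 6↦0, 7↦3, 8↦8, 9↦4, 10↦2]  zeros at y ∈ {4, 6}
  x = 9: [0↦2, 1↦3, 2↦6, 3↦0, 4↦7, 5↦5, 6↦5, 7↦7, 8↦0, 9↦6, 10↦3]  zeros at y ∈ {3, 8}
  x = 10: [0↦2, 1↦2, 2↦4, 3↦8, 4↦3, 5↦0, 6↦10, 7↦0, 8↦3, 9↦8, 10↦4]  zeros at y ∈ {5, 7}
Collecting zeros: affine points = {(1, 1), (1, 2), (6, 9), (6, 10), (8, 4), (8, 6), (9, 3), (9, 8), (10, 5), (10, 7)}.
Total count |C(F_11)_aff| = 10.


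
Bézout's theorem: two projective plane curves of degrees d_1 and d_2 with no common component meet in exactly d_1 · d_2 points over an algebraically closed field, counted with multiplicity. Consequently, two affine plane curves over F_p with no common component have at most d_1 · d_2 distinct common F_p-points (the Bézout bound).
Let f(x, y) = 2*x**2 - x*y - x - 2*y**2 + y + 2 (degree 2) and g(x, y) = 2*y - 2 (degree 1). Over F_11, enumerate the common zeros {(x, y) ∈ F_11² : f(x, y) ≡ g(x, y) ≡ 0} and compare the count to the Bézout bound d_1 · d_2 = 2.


Common zeros: ∅; count = 0; Bézout bound = 2.

deg(f) = 2, deg(g) = 1, so Bézout bound = 2.
Scan x ∈ F_11. For each x, list the y ∈ F_11 with f(x, y) ≡ 0 and those with g(x, y) ≡ 0 (mod 11); the common zeros in that column are the intersection.
  x = 0: f ≡ 0 at y ∈ ∅; g ≡ 0 at y ∈ {1}; common: ∅.
  x = 1: f ≡ 0 at y ∈ ∅; g ≡ 0 at y ∈ {1}; common: ∅.
  x = 2: f ≡ 0 at y ∈ ∅; g ≡ 0 at y ∈ {1}; common: ∅.
  x = 3: f ≡ 0 at y ∈ ∅; g ≡ 0 at y ∈ {1}; common: ∅.
  x = 4: f ≡ 0 at y ∈ ∅; g ≡ 0 at y ∈ {1}; common: ∅.
  x = 5: f ≡ 0 at y ∈ ∅; g ≡ 0 at y ∈ {1}; common: ∅.
  x = 6: f ≡ 0 at y ∈ ∅; g ≡ 0 at y ∈ {1}; common: ∅.
  x = 7: f ≡ 0 at y ∈ ∅; g ≡ 0 at y ∈ {1}; common: ∅.
  x = 8: f ≡ 0 at y ∈ ∅; g ≡ 0 at y ∈ {1}; common: ∅.
  x = 9: f ≡ 0 at y ∈ ∅; g ≡ 0 at y ∈ {1}; common: ∅.
  x = 10: f ≡ 0 at y ∈ {6}; g ≡ 0 at y ∈ {1}; common: ∅.
Collecting: common zeros = ∅, so the count is 0.
Comparison with the Bézout bound: 0 ≤ 2 = deg(f)·deg(g), as expected for curves with no common component (the affine F_11-count falls short of the bound because intersections may lie at infinity, over extension fields, or carry multiplicity).


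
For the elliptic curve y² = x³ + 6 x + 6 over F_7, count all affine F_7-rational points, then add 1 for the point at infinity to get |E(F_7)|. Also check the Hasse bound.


Affine points = {(3, 3), (3, 4), (5, 0)}; affine count = 3; |E(F_7)| = 4.

Discriminant check: Δ ∝ 4a³ + 27b² = 4·6³ + 27·6² = 4·216 + 27·36 ≡ 2 (mod 7). Nonzero ⇒ E is nonsingular.
For each x ∈ F_7, compute rhs = x³ + 6·x + 6 mod 7, then count y ∈ F_7 with y² ≡ rhs.
  x = 0: rhs = 6, matching y values: none (0 points).
  x = 1: rhs = 6, matching y values: none (0 points).
  x = 2: rhs = 5, matching y values: none (0 points).
  x = 3: rhs = 2, matching y values: 3, 4 (2 points).
  x = 4: rhs = 3, matching y values: none (0 points).
  x = 5: rhs = 0, matching y values: 0 (1 points).
  x = 6: rhs = 6, matching y values: none (0 points).
Total affine count: 3.
Full point count |E(F_7)| = 3 + 1 = 4.
Hasse bound: |4 − (7+1)| = |-4| = 4 ≤ 2√7 ≈ 5.2915 ✓.


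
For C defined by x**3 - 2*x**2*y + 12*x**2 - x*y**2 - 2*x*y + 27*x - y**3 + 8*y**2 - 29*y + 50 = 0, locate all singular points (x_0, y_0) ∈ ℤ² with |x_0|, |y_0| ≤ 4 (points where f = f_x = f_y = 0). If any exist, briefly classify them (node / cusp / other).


Singular points: {(-2, 3)}; classification: cusp.

Compute partial derivatives:
  f_x = 3*x**2 - 4*x*y + 24*x - y**2 - 2*y + 27.
  f_y = -2*x**2 - 2*x*y - 2*x - 3*y**2 + 16*y - 29.
Scan x_0 ∈ {−4, ..., 4}. For each x_0, f_y(x_0, y) is a polynomial in y; find its integer roots y ∈ {−4, ..., 4}, then test f_x and f at those candidates.
  x = -4: f_y(-4, y) = -3*y**2 + 24*y - 53; no integer root y with |y| ≤ 4.
  x = -3: f_y(-3, y) = -3*y**2 + 22*y - 41; no integer root y with |y| ≤ 4.
  x = -2: f_y(-2, y) = -3*y**2 + 20*y - 33; vanishes at y ∈ {3}. (-2, 3): f_x = 0, f = 0 — SINGULAR.
  x = -1: f_y(-1, y) = -3*y**2 + 18*y - 29; no integer root y with |y| ≤ 4.
  x = 0: f_y(0, y) = -3*y**2 + 16*y - 29; no integer root y with |y| ≤ 4.
  x = 1: f_y(1, y) = -3*y**2 + 14*y - 33; no integer root y with |y| ≤ 4.
  x = 2: f_y(2, y) = -3*y**2 + 12*y - 41; no integer root y with |y| ≤ 4.
  x = 3: f_y(3, y) = -3*y**2 + 10*y - 53; no integer root y with |y| ≤ 4.
  x = 4: f_y(4, y) = -3*y**2 + 8*y - 69; no integer root y with |y| ≤ 4.
Only singular point on the grid: (-2, 3).
Classify: substitute x = -2 + u, y = 3 + v and expand: f = u**3 - 2*u**2*v - u*v**2 - v**3 + v**2.
No constant or linear terms (consistent with a singular point). Quadratic part: v**2. Cubic part: u**3 - 2*u**2*v - u*v**2 - v**3.
The quadratic part v**2 is a perfect square, so there is a single (double) tangent line v = 0, i.e. y = 3. Restricting the cubic part to that line (v = 0) leaves u**3 ≠ 0, so f is not divisible by v and the branch is v² ≈ -u**3 to lowest order — this is a cusp.
Classification: cusp.


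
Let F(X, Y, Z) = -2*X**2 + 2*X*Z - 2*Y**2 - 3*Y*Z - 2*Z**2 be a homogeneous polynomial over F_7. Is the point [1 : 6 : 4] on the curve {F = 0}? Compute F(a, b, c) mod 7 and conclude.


F(1,6,4) ≡ 5 (mod 7); P is NOT on the curve.

Evaluate F(1, 6, 4) term-by-term (mod 7).
  -2*X**2 ↦ -2·1·1·1 = -2
  2*X*Z ↦ 2·1·1·4 = 8
  -2*Y**2 ↦ -2·1·36·1 = -72
  -3*Y*Z ↦ -3·1·6·4 = -72
  -2*Z**2 ↦ -2·1·1·16 = -32
Sum: F(1, 6, 4) = (-2) + (8) + (-72) + (-72) + (-32) = -170.
Reducing mod 7: -170 ≡ 5 (mod 7).
Since F(a, b, c) ≡ 5 ≠ 0 (mod 7), P does NOT lie on the curve.


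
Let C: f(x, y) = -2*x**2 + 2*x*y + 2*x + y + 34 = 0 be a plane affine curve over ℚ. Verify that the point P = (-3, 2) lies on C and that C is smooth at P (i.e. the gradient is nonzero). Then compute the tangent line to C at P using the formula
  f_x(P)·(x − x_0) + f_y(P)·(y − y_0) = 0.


Tangent line at P: 18*x - 5*y + 64 = 0.

Step 1: f(-3, 2) = 0, so P lies on C.
Step 2: partial derivatives
  f_x(x, y) = -4*x + 2*y + 2, f_y(x, y) = 2*x + 1.
  f_x(P) = 18, f_y(P) = -5 (gradient nonzero, so P is smooth).
Step 3: tangent line at P: 18·(x − -3) + -5·(y − 2) = 0.
Expanding: 18*x - 5*y + 64 = 0.


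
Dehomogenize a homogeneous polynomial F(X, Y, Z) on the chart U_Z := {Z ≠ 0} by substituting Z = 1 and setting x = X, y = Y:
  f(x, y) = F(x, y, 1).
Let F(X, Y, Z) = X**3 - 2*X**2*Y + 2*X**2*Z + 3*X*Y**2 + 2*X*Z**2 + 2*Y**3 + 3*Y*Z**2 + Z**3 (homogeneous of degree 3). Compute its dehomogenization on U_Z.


f(x, y) = x**3 - 2*x**2*y + 2*x**2 + 3*x*y**2 + 2*x + 2*y**3 + 3*y + 1

On U_Z we set Z = 1. Each monomial c·X^i·Y^j·Z^k in F becomes c·x^i·y^j·1^k = c·x^i·y^j.
Substituting Z = 1: F(X, Y, 1) = x**3 - 2*x**2*y + 2*x**2 + 3*x*y**2 + 2*x + 2*y**3 + 3*y + 1.
Note: deg(f) ≤ deg(F) = 3; strict inequality happens when F is divisible by Z (lost terms).


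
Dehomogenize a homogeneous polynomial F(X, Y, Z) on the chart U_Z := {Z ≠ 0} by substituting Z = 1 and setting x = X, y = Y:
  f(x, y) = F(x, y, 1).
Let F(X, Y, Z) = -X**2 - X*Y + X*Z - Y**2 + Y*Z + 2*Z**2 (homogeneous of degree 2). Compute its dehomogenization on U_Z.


f(x, y) = -x**2 - x*y + x - y**2 + y + 2

On U_Z we set Z = 1. Each monomial c·X^i·Y^j·Z^k in F becomes c·x^i·y^j·1^k = c·x^i·y^j.
Substituting Z = 1: F(X, Y, 1) = -x**2 - x*y + x - y**2 + y + 2.
Note: deg(f) ≤ deg(F) = 2; strict inequality happens when F is divisible by Z (lost terms).


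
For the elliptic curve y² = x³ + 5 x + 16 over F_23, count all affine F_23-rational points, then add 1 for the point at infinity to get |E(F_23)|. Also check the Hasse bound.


Affine points = {(0, 4), (0, 19), (3, 9), (3, 14), (4, 10), (4, 13), (6, 3), (6, 20), (7, 7), (7, 16), (8, 4), (8, 19), (9, 10), (9, 13), (10, 10), (10, 13), (13, 1), (13, 22), (14, 1), (14, 22), (15, 4), (15, 19), (16, 11), (16, 12), (17, 0), (18, 2), (18, 21), (19, 1), (19, 22)}; affine count = 29; |E(F_23)| = 30.

Discriminant check: Δ ∝ 4a³ + 27b² = 4·5³ + 27·16² = 4·125 + 27·256 ≡ 6 (mod 23). Nonzero ⇒ E is nonsingular.
For each x ∈ F_23, compute rhs = x³ + 5·x + 16 mod 23, then count y ∈ F_23 with y² ≡ rhs.
  x = 0: rhs = 16, matching y values: 4, 19 (2 points).
  x = 1: rhs = 22, matching y values: none (0 points).
  x = 2: rhs = 11, matching y values: none (0 points).
  x = 3: rhs = 12, matching y values: 9, 14 (2 points).
  x = 4: rhs = 8, matching y values: 10, 13 (2 points).
  x = 5: rhs = 5, matching y values: none (0 points).
  x = 6: rhs = 9, matching y values: 3, 20 (2 points).
  x = 7: rhs = 3, matching y values: 7, 16 (2 points).
  x = 8: rhs = 16, matching y values: 4, 19 (2 points).
  x = 9: rhs = 8, matching y values: 10, 13 (2 points).
  x = 10: rhs = 8, matching y values: 10, 13 (2 points).
  x = 11: rhs = 22, matching y values: none (0 points).
  x = 12: rhs = 10, matching y values: none (0 points).
  x = 13: rhs = 1, matching y values: 1, 22 (2 points).
  x = 14: rhs = 1, matching y values: 1, 22 (2 points).
  x = 15: rhs = 16, matching y values: 4, 19 (2 points).
  x = 16: rhs = 6, matching y values: 11, 12 (2 points).
  x = 17: rhs = 0, matching y values: 0 (1 points).
  x = 18: rhs = 4, matching y values: 2, 21 (2 points).
  x = 19: rhs = 1, matching y values: 1, 22 (2 points).
  x = 20: rhs = 20, matching y values: none (0 points).
  x = 21: rhs = 21, matching y values: none (0 points).
  x = 22: rhs = 10, matching y values: none (0 points).
Total affine count: 29.
Full point count |E(F_23)| = 29 + 1 = 30.
Hasse bound: |30 − (23+1)| = |6| = 6 ≤ 2√23 ≈ 9.5917 ✓.


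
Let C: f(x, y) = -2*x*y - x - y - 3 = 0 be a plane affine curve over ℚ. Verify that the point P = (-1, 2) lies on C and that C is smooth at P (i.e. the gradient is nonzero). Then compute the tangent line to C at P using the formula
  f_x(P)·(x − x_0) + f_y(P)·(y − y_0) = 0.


Tangent line at P: -5*x + y - 7 = 0.

Step 1: f(-1, 2) = 0, so P lies on C.
Step 2: partial derivatives
  f_x(x, y) = -2*y - 1, f_y(x, y) = -2*x - 1.
  f_x(P) = -5, f_y(P) = 1 (gradient nonzero, so P is smooth).
Step 3: tangent line at P: -5·(x − -1) + 1·(y − 2) = 0.
Expanding: -5*x + y - 7 = 0.


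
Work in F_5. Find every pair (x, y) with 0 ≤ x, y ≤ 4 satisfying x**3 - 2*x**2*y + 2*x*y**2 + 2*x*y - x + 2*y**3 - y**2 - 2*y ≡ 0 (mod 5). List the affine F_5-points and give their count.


Affine F_5-points: {(0, 0), (1, 0), (2, 1), (4, 0)}; count = 4.

For each of the 25 pairs (x, y) ∈ F_5², evaluate f(x, y) mod 5. Record the zeros.
  x = 0: [0↦0, 1↦4, 2↦3, 3↦4, 4↦4]  zeros at y ∈ {0}
  x = 1: [0↦0, 1↦1, 2↦1, 3↦2, 4↦1]  zeros at y ∈ {0}
  x = 2: [0↦1, 1↦0, 2↦2, 3↦4, 4↦3]  zeros at y ∈ {1}
  x = 3: [0↦4, 1↦2, 2↦2, 3↦1, 4↦1]  zeros at y ∈ ∅
  x = 4: [0↦0, 1↦3, 2↦2, 3↦4, 4↦1]  zeros at y ∈ {0}
Collecting zeros: affine points = {(0, 0), (1, 0), (2, 1), (4, 0)}.
Total count |C(F_5)_aff| = 4.


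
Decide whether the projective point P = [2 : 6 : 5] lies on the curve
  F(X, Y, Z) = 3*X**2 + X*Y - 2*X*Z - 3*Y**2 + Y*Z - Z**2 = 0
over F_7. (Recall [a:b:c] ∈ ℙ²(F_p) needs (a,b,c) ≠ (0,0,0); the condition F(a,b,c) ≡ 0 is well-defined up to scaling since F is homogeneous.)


F(2,6,5) ≡ 6 (mod 7); P is NOT on the curve.

Evaluate F(2, 6, 5) term-by-term (mod 7).
  3*X**2 ↦ 3·4·1·1 = 12
  X*Y ↦ 1·2·6·1 = 12
  -2*X*Z ↦ -2·2·1·5 = -20
  -3*Y**2 ↦ -3·1·36·1 = -108
  Y*Z ↦ 1·1·6·5 = 30
  -Z**2 ↦ -1·1·1·25 = -25
Sum: F(2, 6, 5) = (12) + (12) + (-20) + (-108) + (30) + (-25) = -99.
Reducing mod 7: -99 ≡ 6 (mod 7).
Since F(a, b, c) ≡ 6 ≠ 0 (mod 7), P does NOT lie on the curve.


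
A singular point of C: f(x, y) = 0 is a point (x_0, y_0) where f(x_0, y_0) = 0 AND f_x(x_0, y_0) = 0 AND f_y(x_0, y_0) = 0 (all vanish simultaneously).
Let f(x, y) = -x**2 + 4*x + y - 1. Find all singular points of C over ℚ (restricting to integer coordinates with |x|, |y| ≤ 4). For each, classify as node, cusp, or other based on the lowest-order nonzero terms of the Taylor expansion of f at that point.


No singular points in the scanned grid; C is smooth there.

Compute partial derivatives:
  f_x = 4 - 2*x.
  f_y = 1.
f_y = 1 is a nonzero constant, so f_y never vanishes: no point (x, y) can satisfy f = f_x = f_y = 0. In particular no (x, y) ∈ {−4, ..., 4}² is singular; the curve is smooth.


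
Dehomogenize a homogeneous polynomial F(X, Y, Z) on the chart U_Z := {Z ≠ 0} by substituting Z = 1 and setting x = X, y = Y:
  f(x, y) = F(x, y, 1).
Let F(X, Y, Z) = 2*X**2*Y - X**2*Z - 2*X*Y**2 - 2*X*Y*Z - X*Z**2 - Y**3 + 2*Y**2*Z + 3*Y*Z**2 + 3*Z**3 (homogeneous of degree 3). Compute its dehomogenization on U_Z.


f(x, y) = 2*x**2*y - x**2 - 2*x*y**2 - 2*x*y - x - y**3 + 2*y**2 + 3*y + 3

On U_Z we set Z = 1. Each monomial c·X^i·Y^j·Z^k in F becomes c·x^i·y^j·1^k = c·x^i·y^j.
Substituting Z = 1: F(X, Y, 1) = 2*x**2*y - x**2 - 2*x*y**2 - 2*x*y - x - y**3 + 2*y**2 + 3*y + 3.
Note: deg(f) ≤ deg(F) = 3; strict inequality happens when F is divisible by Z (lost terms).


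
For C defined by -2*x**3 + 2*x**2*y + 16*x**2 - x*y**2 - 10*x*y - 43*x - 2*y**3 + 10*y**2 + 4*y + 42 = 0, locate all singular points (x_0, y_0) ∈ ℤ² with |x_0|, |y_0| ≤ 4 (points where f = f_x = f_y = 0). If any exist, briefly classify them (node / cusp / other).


Singular points: {(3, 1)}; classification: cusp.

Compute partial derivatives:
  f_x = -6*x**2 + 4*x*y + 32*x - y**2 - 10*y - 43.
  f_y = 2*x**2 - 2*x*y - 10*x - 6*y**2 + 20*y + 4.
Scan x_0 ∈ {−4, ..., 4}. For each x_0, f_y(x_0, y) is a polynomial in y; find its integer roots y ∈ {−4, ..., 4}, then test f_x and f at those candidates.
  x = -4: f_y(-4, y) = -6*y**2 + 28*y + 76; no integer root y with |y| ≤ 4.
  x = -3: f_y(-3, y) = -6*y**2 + 26*y + 52; no integer root y with |y| ≤ 4.
  x = -2: f_y(-2, y) = -6*y**2 + 24*y + 32; no integer root y with |y| ≤ 4.
  x = -1: f_y(-1, y) = -6*y**2 + 22*y + 16; no integer root y with |y| ≤ 4.
  x = 0: f_y(0, y) = -6*y**2 + 20*y + 4; no integer root y with |y| ≤ 4.
  x = 1: f_y(1, y) = -6*y**2 + 18*y - 4; no integer root y with |y| ≤ 4.
  x = 2: f_y(2, y) = -6*y**2 + 16*y - 8; vanishes at y ∈ {2}. (2, 2): f_x = -11 ≠ 0.
  x = 3: f_y(3, y) = -6*y**2 + 14*y - 8; vanishes at y ∈ {1}. (3, 1): f_x = 0, f = 0 — SINGULAR.
  x = 4: f_y(4, y) = -6*y**2 + 12*y - 4; no integer root y with |y| ≤ 4.
Only singular point on the grid: (3, 1).
Classify: substitute x = 3 + u, y = 1 + v and expand: f = -2*u**3 + 2*u**2*v - u*v**2 - 2*v**3 + v**2.
No constant or linear terms (consistent with a singular point). Quadratic part: v**2. Cubic part: -2*u**3 + 2*u**2*v - u*v**2 - 2*v**3.
The quadratic part v**2 is a perfect square, so there is a single (double) tangent line v = 0, i.e. y = 1. Restricting the cubic part to that line (v = 0) leaves -2*u**3 ≠ 0, so f is not divisible by v and the branch is v² ≈ 2*u**3 to lowest order — this is a cusp.
Classification: cusp.


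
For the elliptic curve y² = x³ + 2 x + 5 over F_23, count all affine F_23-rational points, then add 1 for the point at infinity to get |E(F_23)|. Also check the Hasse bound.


Affine points = {(1, 10), (1, 13), (4, 10), (4, 13), (5, 5), (5, 18), (6, 7), (6, 16), (8, 2), (8, 21), (9, 4), (9, 19), (10, 6), (10, 17), (11, 1), (11, 22), (12, 3), (12, 20), (15, 11), (15, 12), (16, 4), (16, 19), (18, 10), (18, 13), (19, 5), (19, 18), (20, 8), (20, 15), (21, 4), (21, 19), (22, 5), (22, 18)}; affine count = 32; |E(F_23)| = 33.

Discriminant check: Δ ∝ 4a³ + 27b² = 4·2³ + 27·5² = 4·8 + 27·25 ≡ 17 (mod 23). Nonzero ⇒ E is nonsingular.
For each x ∈ F_23, compute rhs = x³ + 2·x + 5 mod 23, then count y ∈ F_23 with y² ≡ rhs.
  x = 0: rhs = 5, matching y values: none (0 points).
  x = 1: rhs = 8, matching y values: 10, 13 (2 points).
  x = 2: rhs = 17, matching y values: none (0 points).
  x = 3: rhs = 15, matching y values: none (0 points).
  x = 4: rhs = 8, matching y values: 10, 13 (2 points).
  x = 5: rhs = 2, matching y values: 5, 18 (2 points).
  x = 6: rhs = 3, matching y values: 7, 16 (2 points).
  x = 7: rhs = 17, matching y values: none (0 points).
  x = 8: rhs = 4, matching y values: 2, 21 (2 points).
  x = 9: rhs = 16, matching y values: 4, 19 (2 points).
  x = 10: rhs = 13, matching y values: 6, 17 (2 points).
  x = 11: rhs = 1, matching y values: 1, 22 (2 points).
  x = 12: rhs = 9, matching y values: 3, 20 (2 points).
  x = 13: rhs = 20, matching y values: none (0 points).
  x = 14: rhs = 17, matching y values: none (0 points).
  x = 15: rhs = 6, matching y values: 11, 12 (2 points).
  x = 16: rhs = 16, matching y values: 4, 19 (2 points).
  x = 17: rhs = 7, matching y values: none (0 points).
  x = 18: rhs = 8, matching y values: 10, 13 (2 points).
  x = 19: rhs = 2, matching y values: 5, 18 (2 points).
  x = 20: rhs = 18, matching y values: 8, 15 (2 points).
  x = 21: rhs = 16, matching y values: 4, 19 (2 points).
  x = 22: rhs = 2, matching y values: 5, 18 (2 points).
Total affine count: 32.
Full point count |E(F_23)| = 32 + 1 = 33.
Hasse bound: |33 − (23+1)| = |9| = 9 ≤ 2√23 ≈ 9.5917 ✓.


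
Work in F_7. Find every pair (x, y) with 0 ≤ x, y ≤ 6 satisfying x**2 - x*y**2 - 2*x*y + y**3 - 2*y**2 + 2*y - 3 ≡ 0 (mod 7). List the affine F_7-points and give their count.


Affine F_7-points: {(1, 4), (2, 3), (2, 4), (3, 2), (3, 5), (4, 5), (5, 2), (6, 3)}; count = 8.

For each of the 49 pairs (x, y) ∈ F_7², evaluate f(x, y) mod 7. Record the zeros.
  x = 0: [0↦4, 1↦5, 2↦1, 3↦5, 4↦2, 5↦5, 6↦6]  zeros at y ∈ ∅
  x = 1: [0↦5, 1↦3, 2↦1, 3↦5, 4↦0, 5↦6, 6↦1]  zeros at y ∈ {4}
  x = 2: [0↦1, 1↦3, 2↦3, 3↦0, 4↦0, 5↦2, 6↦5]  zeros at y ∈ {3, 4}
  x = 3: [0↦6, 1↦5, 2↦0, 3↦4, 4↦2, 5↦0, 6↦4]  zeros at y ∈ {2, 5}
  x = 4: [0↦6, 1↦2, 2↦6, 3↦3, 4↦6, 5↦0, 6↦5]  zeros at y ∈ {5}
  x = 5: [0↦1, 1↦1, 2↦0, 3↦4, 4↦5, 5↦2, 6↦1]  zeros at y ∈ {2}
  x = 6: [0↦5, 1↦2, 2↦3, 3↦0, 4↦6, 5↦6, 6↦6]  zeros at y ∈ {3}
Collecting zeros: affine points = {(1, 4), (2, 3), (2, 4), (3, 2), (3, 5), (4, 5), (5, 2), (6, 3)}.
Total count |C(F_7)_aff| = 8.


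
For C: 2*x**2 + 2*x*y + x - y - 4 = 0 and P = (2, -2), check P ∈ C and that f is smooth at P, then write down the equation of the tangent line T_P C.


Tangent line at P: 5*x + 3*y - 4 = 0.

Step 1: f(2, -2) = 0, so P lies on C.
Step 2: partial derivatives
  f_x(x, y) = 4*x + 2*y + 1, f_y(x, y) = 2*x - 1.
  f_x(P) = 5, f_y(P) = 3 (gradient nonzero, so P is smooth).
Step 3: tangent line at P: 5·(x − 2) + 3·(y − -2) = 0.
Expanding: 5*x + 3*y - 4 = 0.


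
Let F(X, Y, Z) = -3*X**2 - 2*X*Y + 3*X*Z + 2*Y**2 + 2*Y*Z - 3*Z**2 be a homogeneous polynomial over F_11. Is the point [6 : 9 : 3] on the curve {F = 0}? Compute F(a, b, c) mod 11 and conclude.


F(6,9,3) ≡ 5 (mod 11); P is NOT on the curve.

Evaluate F(6, 9, 3) term-by-term (mod 11).
  -3*X**2 ↦ -3·36·1·1 = -108
  -2*X*Y ↦ -2·6·9·1 = -108
  3*X*Z ↦ 3·6·1·3 = 54
  2*Y**2 ↦ 2·1·81·1 = 162
  2*Y*Z ↦ 2·1·9·3 = 54
  -3*Z**2 ↦ -3·1·1·9 = -27
Sum: F(6, 9, 3) = (-108) + (-108) + (54) + (162) + (54) + (-27) = 27.
Reducing mod 11: 27 ≡ 5 (mod 11).
Since F(a, b, c) ≡ 5 ≠ 0 (mod 11), P does NOT lie on the curve.


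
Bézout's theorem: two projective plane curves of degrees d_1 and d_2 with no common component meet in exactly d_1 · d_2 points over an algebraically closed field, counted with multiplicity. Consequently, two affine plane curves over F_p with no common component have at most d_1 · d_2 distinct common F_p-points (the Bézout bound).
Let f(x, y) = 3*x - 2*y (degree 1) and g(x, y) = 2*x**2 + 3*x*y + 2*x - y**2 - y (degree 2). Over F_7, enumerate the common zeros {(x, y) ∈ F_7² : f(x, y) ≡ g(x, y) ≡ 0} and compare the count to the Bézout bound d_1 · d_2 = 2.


Common zeros: {(0, 0), (4, 6)}; count = 2; Bézout bound = 2.

deg(f) = 1, deg(g) = 2, so Bézout bound = 2.
Scan x ∈ F_7. For each x, list the y ∈ F_7 with f(x, y) ≡ 0 and those with g(x, y) ≡ 0 (mod 7); the common zeros in that column are the intersection.
  x = 0: f ≡ 0 at y ∈ {0}; g ≡ 0 at y ∈ {0, 6}; common: {0}.
  x = 1: f ≡ 0 at y ∈ {5}; g ≡ 0 at y ∈ ∅; common: ∅.
  x = 2: f ≡ 0 at y ∈ {3}; g ≡ 0 at y ∈ ∅; common: ∅.
  x = 3: f ≡ 0 at y ∈ {1}; g ≡ 0 at y ∈ ∅; common: ∅.
  x = 4: f ≡ 0 at y ∈ {6}; g ≡ 0 at y ∈ {5, 6}; common: {6}.
  x = 5: f ≡ 0 at y ∈ {4}; g ≡ 0 at y ∈ {2, 5}; common: ∅.
  x = 6: f ≡ 0 at y ∈ {2}; g ≡ 0 at y ∈ {0, 3}; common: ∅.
Collecting: common zeros = {(0, 0), (4, 6)}, so the count is 2.
Comparison with the Bézout bound: 2 ≤ 2 = deg(f)·deg(g), as expected for curves with no common component (the bound is attained).


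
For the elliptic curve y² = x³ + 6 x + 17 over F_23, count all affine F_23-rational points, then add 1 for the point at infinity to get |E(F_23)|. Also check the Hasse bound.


Affine points = {(1, 1), (1, 22), (3, 4), (3, 19), (4, 6), (4, 17), (6, 4), (6, 19), (8, 5), (8, 18), (9, 8), (9, 15), (12, 0), (14, 4), (14, 19), (15, 3), (15, 20), (16, 0), (17, 8), (17, 15), (18, 0), (20, 8), (20, 15)}; affine count = 23; |E(F_23)| = 24.

Discriminant check: Δ ∝ 4a³ + 27b² = 4·6³ + 27·17² = 4·216 + 27·289 ≡ 19 (mod 23). Nonzero ⇒ E is nonsingular.
For each x ∈ F_23, compute rhs = x³ + 6·x + 17 mod 23, then count y ∈ F_23 with y² ≡ rhs.
  x = 0: rhs = 17, matching y values: none (0 points).
  x = 1: rhs = 1, matching y values: 1, 22 (2 points).
  x = 2: rhs = 14, matching y values: none (0 points).
  x = 3: rhs = 16, matching y values: 4, 19 (2 points).
  x = 4: rhs = 13, matching y values: 6, 17 (2 points).
  x = 5: rhs = 11, matching y values: none (0 points).
  x = 6: rhs = 16, matching y values: 4, 19 (2 points).
  x = 7: rhs = 11, matching y values: none (0 points).
  x = 8: rhs = 2, matching y values: 5, 18 (2 points).
  x = 9: rhs = 18, matching y values: 8, 15 (2 points).
  x = 10: rhs = 19, matching y values: none (0 points).
  x = 11: rhs = 11, matching y values: none (0 points).
  x = 12: rhs = 0, matching y values: 0 (1 points).
  x = 13: rhs = 15, matching y values: none (0 points).
  x = 14: rhs = 16, matching y values: 4, 19 (2 points).
  x = 15: rhs = 9, matching y values: 3, 20 (2 points).
  x = 16: rhs = 0, matching y values: 0 (1 points).
  x = 17: rhs = 18, matching y values: 8, 15 (2 points).
  x = 18: rhs = 0, matching y values: 0 (1 points).
  x = 19: rhs = 21, matching y values: none (0 points).
  x = 20: rhs = 18, matching y values: 8, 15 (2 points).
  x = 21: rhs = 20, matching y values: none (0 points).
  x = 22: rhs = 10, matching y values: none (0 points).
Total affine count: 23.
Full point count |E(F_23)| = 23 + 1 = 24.
Hasse bound: |24 − (23+1)| = |0| = 0 ≤ 2√23 ≈ 9.5917 ✓.


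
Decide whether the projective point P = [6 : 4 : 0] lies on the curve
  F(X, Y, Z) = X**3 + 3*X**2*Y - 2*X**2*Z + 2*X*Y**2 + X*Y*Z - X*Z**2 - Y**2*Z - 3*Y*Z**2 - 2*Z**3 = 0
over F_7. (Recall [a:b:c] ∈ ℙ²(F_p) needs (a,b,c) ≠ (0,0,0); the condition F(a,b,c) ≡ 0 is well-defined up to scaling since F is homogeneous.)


F(6,4,0) ≡ 0 (mod 7); P is on the curve.

Evaluate F(6, 4, 0) term-by-term (mod 7).
  X**3 ↦ 1·216·1·1 = 216
  3*X**2*Y ↦ 3·36·4·1 = 432
  -2*X**2*Z ↦ -2·36·1·0 = 0
  2*X*Y**2 ↦ 2·6·16·1 = 192
  X*Y*Z ↦ 1·6·4·0 = 0
  -X*Z**2 ↦ -1·6·1·0 = 0
  -Y**2*Z ↦ -1·1·16·0 = 0
  -3*Y*Z**2 ↦ -3·1·4·0 = 0
  -2*Z**3 ↦ -2·1·1·0 = 0
Sum: F(6, 4, 0) = (216) + (432) + (0) + (192) + (0) + (0) + (0) + (0) + (0) = 840.
Reducing mod 7: 840 ≡ 0 (mod 7).
Since F(a, b, c) ≡ 0 (mod 7), P lies on the curve.


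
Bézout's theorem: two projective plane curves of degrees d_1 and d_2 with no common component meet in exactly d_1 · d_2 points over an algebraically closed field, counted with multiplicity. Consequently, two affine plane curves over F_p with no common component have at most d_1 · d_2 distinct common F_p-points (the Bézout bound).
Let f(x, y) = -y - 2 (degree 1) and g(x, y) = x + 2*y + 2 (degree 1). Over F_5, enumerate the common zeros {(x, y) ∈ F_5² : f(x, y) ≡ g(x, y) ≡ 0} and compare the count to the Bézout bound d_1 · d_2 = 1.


Common zeros: {(2, 3)}; count = 1; Bézout bound = 1.

deg(f) = 1, deg(g) = 1, so Bézout bound = 1.
Scan x ∈ F_5. For each x, list the y ∈ F_5 with f(x, y) ≡ 0 and those with g(x, y) ≡ 0 (mod 5); the common zeros in that column are the intersection.
  x = 0: f ≡ 0 at y ∈ {3}; g ≡ 0 at y ∈ {4}; common: ∅.
  x = 1: f ≡ 0 at y ∈ {3}; g ≡ 0 at y ∈ {1}; common: ∅.
  x = 2: f ≡ 0 at y ∈ {3}; g ≡ 0 at y ∈ {3}; common: {3}.
  x = 3: f ≡ 0 at y ∈ {3}; g ≡ 0 at y ∈ {0}; common: ∅.
  x = 4: f ≡ 0 at y ∈ {3}; g ≡ 0 at y ∈ {2}; common: ∅.
Collecting: common zeros = {(2, 3)}, so the count is 1.
Comparison with the Bézout bound: 1 ≤ 1 = deg(f)·deg(g), as expected for curves with no common component (the bound is attained).


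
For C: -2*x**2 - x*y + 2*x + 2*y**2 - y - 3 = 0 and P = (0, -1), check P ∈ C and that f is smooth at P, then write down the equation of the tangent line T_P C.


Tangent line at P: 3*x - 5*y - 5 = 0.

Step 1: f(0, -1) = 0, so P lies on C.
Step 2: partial derivatives
  f_x(x, y) = -4*x - y + 2, f_y(x, y) = -x + 4*y - 1.
  f_x(P) = 3, f_y(P) = -5 (gradient nonzero, so P is smooth).
Step 3: tangent line at P: 3·(x − 0) + -5·(y − -1) = 0.
Expanding: 3*x - 5*y - 5 = 0.


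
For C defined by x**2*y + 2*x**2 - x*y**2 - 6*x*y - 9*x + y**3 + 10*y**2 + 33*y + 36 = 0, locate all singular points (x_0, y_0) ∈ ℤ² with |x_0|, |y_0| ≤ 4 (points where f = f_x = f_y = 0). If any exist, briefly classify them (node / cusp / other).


Singular points: {(0, -3)}; classification: node.

Compute partial derivatives:
  f_x = 2*x*y + 4*x - y**2 - 6*y - 9.
  f_y = x**2 - 2*x*y - 6*x + 3*y**2 + 20*y + 33.
Scan x_0 ∈ {−4, ..., 4}. For each x_0, f_y(x_0, y) is a polynomial in y; find its integer roots y ∈ {−4, ..., 4}, then test f_x and f at those candidates.
  x = -4: f_y(-4, y) = 3*y**2 + 28*y + 73; no integer root y with |y| ≤ 4.
  x = -3: f_y(-3, y) = 3*y**2 + 26*y + 60; no integer root y with |y| ≤ 4.
  x = -2: f_y(-2, y) = 3*y**2 + 24*y + 49; no integer root y with |y| ≤ 4.
  x = -1: f_y(-1, y) = 3*y**2 + 22*y + 40; vanishes at y ∈ {-4}. (-1, -4): f_x = 3 ≠ 0.
  x = 0: f_y(0, y) = 3*y**2 + 20*y + 33; vanishes at y ∈ {-3}. (0, -3): f_x = 0, f = 0 — SINGULAR.
  x = 1: f_y(1, y) = 3*y**2 + 18*y + 28; no integer root y with |y| ≤ 4.
  x = 2: f_y(2, y) = 3*y**2 + 16*y + 25; no integer root y with |y| ≤ 4.
  x = 3: f_y(3, y) = 3*y**2 + 14*y + 24; no integer root y with |y| ≤ 4.
  x = 4: f_y(4, y) = 3*y**2 + 12*y + 25; no integer root y with |y| ≤ 4.
Only singular point on the grid: (0, -3).
Classify: substitute x = 0 + u, y = -3 + v and expand: f = u**2*v - u**2 - u*v**2 + v**3 + v**2.
No constant or linear terms (consistent with a singular point). Quadratic part: -u**2 + v**2. Cubic part: u**2*v - u*v**2 + v**3.
The quadratic part v**2 - u**2 = (v − u)(v + u) splits into two distinct linear factors, so there are two distinct tangent lines y − -3 = ±(x − 0) — this is a node (ordinary double point).
Classification: node.


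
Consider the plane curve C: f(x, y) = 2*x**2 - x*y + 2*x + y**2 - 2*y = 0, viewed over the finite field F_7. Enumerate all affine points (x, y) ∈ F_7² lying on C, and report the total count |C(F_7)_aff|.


Affine F_7-points: {(0, 0), (0, 2), (1, 5), (4, 1), (4, 5), (6, 0), (6, 1)}; count = 7.

For each of the 49 pairs (x, y) ∈ F_7², evaluate f(x, y) mod 7. Record the zeros.
  x = 0: [0↦0, 1↦6, 2↦0, 3↦3, 4↦1, 5↦1, 6↦3]  zeros at y ∈ {0, 2}
  x = 1: [0↦4, 1↦2, 2↦2, 3↦4, 4↦1, 5↦0, 6↦1]  zeros at y ∈ {5}
  x = 2: [0↦5, 1↦2, 2↦1, 3↦2, 4↦5, 5↦3, 6↦3]  zeros at y ∈ ∅
  x = 3: [0↦3, 1↦6, 2↦4, 3↦4, 4↦6, 5↦3, 6↦2]  zeros at y ∈ ∅
  x = 4: [0↦5, 1↦0, 2↦4, 3↦3, 4↦4, 5↦0, 6↦5]  zeros at y ∈ {1, 5}
  x = 5: [0↦4, 1↦5, 2↦1, 3↦6, 4↦6, 5↦1, 6↦5]  zeros at y ∈ ∅
  x = 6: [0↦0, 1↦0, 2↦2, 3↦6, 4↦5, 5↦6, 6↦2]  zeros at y ∈ {0, 1}
Collecting zeros: affine points = {(0, 0), (0, 2), (1, 5), (4, 1), (4, 5), (6, 0), (6, 1)}.
Total count |C(F_7)_aff| = 7.


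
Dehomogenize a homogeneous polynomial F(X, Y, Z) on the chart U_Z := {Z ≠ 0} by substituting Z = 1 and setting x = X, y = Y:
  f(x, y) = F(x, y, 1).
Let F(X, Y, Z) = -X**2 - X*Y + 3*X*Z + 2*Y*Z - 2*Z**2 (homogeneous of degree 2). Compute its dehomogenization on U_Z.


f(x, y) = -x**2 - x*y + 3*x + 2*y - 2

On U_Z we set Z = 1. Each monomial c·X^i·Y^j·Z^k in F becomes c·x^i·y^j·1^k = c·x^i·y^j.
Substituting Z = 1: F(X, Y, 1) = -x**2 - x*y + 3*x + 2*y - 2.
Note: deg(f) ≤ deg(F) = 2; strict inequality happens when F is divisible by Z (lost terms).


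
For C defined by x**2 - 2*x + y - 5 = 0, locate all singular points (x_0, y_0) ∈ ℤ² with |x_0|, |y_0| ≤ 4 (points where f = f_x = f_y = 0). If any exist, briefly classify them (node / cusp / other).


No singular points in the scanned grid; C is smooth there.

Compute partial derivatives:
  f_x = 2*x - 2.
  f_y = 1.
f_y = 1 is a nonzero constant, so f_y never vanishes: no point (x, y) can satisfy f = f_x = f_y = 0. In particular no (x, y) ∈ {−4, ..., 4}² is singular; the curve is smooth.


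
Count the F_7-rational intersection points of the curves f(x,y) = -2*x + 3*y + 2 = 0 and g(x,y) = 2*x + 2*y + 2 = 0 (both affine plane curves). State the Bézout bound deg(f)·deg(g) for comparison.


Common zeros: {(4, 2)}; count = 1; Bézout bound = 1.

deg(f) = 1, deg(g) = 1, so Bézout bound = 1.
Scan x ∈ F_7. For each x, list the y ∈ F_7 with f(x, y) ≡ 0 and those with g(x, y) ≡ 0 (mod 7); the common zeros in that column are the intersection.
  x = 0: f ≡ 0 at y ∈ {4}; g ≡ 0 at y ∈ {6}; common: ∅.
  x = 1: f ≡ 0 at y ∈ {0}; g ≡ 0 at y ∈ {5}; common: ∅.
  x = 2: f ≡ 0 at y ∈ {3}; g ≡ 0 at y ∈ {4}; common: ∅.
  x = 3: f ≡ 0 at y ∈ {6}; g ≡ 0 at y ∈ {3}; common: ∅.
  x = 4: f ≡ 0 at y ∈ {2}; g ≡ 0 at y ∈ {2}; common: {2}.
  x = 5: f ≡ 0 at y ∈ {5}; g ≡ 0 at y ∈ {1}; common: ∅.
  x = 6: f ≡ 0 at y ∈ {1}; g ≡ 0 at y ∈ {0}; common: ∅.
Collecting: common zeros = {(4, 2)}, so the count is 1.
Comparison with the Bézout bound: 1 ≤ 1 = deg(f)·deg(g), as expected for curves with no common component (the bound is attained).


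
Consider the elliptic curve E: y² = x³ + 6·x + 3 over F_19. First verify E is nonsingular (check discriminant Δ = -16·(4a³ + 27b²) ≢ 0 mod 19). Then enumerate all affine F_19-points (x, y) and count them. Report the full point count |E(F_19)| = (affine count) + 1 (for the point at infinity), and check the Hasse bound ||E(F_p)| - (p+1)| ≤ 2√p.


Affine points = {(2, 2), (2, 17), (5, 5), (5, 14), (9, 8), (9, 11), (12, 6), (12, 13), (13, 6), (13, 13), (14, 0)}; affine count = 11; |E(F_19)| = 12.

Discriminant check: Δ ∝ 4a³ + 27b² = 4·6³ + 27·3² = 4·216 + 27·9 ≡ 5 (mod 19). Nonzero ⇒ E is nonsingular.
For each x ∈ F_19, compute rhs = x³ + 6·x + 3 mod 19, then count y ∈ F_19 with y² ≡ rhs.
  x = 0: rhs = 3, matching y values: none (0 points).
  x = 1: rhs = 10, matching y values: none (0 points).
  x = 2: rhs = 4, matching y values: 2, 17 (2 points).
  x = 3: rhs = 10, matching y values: none (0 points).
  x = 4: rhs = 15, matching y values: none (0 points).
  x = 5: rhs = 6, matching y values: 5, 14 (2 points).
  x = 6: rhs = 8, matching y values: none (0 points).
  x = 7: rhs = 8, matching y values: none (0 points).
  x = 8: rhs = 12, matching y values: none (0 points).
  x = 9: rhs = 7, matching y values: 8, 11 (2 points).
  x = 10: rhs = 18, matching y values: none (0 points).
  x = 11: rhs = 13, matching y values: none (0 points).
  x = 12: rhs = 17, matching y values: 6, 13 (2 points).
  x = 13: rhs = 17, matching y values: 6, 13 (2 points).
  x = 14: rhs = 0, matching y values: 0 (1 points).
  x = 15: rhs = 10, matching y values: none (0 points).
  x = 16: rhs = 15, matching y values: none (0 points).
  x = 17: rhs = 2, matching y values: none (0 points).
  x = 18: rhs = 15, matching y values: none (0 points).
Total affine count: 11.
Full point count |E(F_19)| = 11 + 1 = 12.
Hasse bound: |12 − (19+1)| = |-8| = 8 ≤ 2√19 ≈ 8.7178 ✓.
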